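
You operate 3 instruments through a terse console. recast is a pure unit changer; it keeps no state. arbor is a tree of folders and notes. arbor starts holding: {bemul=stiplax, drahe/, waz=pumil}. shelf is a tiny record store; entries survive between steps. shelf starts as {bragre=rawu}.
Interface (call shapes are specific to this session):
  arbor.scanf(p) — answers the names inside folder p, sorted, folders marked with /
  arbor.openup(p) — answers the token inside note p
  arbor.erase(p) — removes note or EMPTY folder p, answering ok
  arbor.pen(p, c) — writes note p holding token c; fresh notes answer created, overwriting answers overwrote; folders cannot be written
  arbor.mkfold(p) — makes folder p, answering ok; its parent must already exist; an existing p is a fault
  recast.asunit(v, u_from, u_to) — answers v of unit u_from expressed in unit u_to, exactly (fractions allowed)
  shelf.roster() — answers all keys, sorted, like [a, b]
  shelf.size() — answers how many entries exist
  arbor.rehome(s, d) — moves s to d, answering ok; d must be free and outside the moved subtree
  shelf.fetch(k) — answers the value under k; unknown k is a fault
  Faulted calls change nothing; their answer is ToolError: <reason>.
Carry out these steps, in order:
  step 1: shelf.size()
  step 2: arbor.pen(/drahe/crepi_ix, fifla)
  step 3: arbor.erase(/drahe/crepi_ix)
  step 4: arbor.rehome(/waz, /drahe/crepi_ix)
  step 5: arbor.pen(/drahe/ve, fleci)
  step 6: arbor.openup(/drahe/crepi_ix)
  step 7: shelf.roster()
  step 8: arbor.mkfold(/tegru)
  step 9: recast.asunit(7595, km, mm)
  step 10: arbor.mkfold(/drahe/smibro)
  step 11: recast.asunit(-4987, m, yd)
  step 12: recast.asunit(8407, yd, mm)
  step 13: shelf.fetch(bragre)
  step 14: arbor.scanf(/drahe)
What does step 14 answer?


Answer: [crepi_ix, smibro/, ve]

Derivation:
Calling size(), yielding 1.
Invoking pen on p=/drahe/crepi_ix, c=fifla, — result: created.
Then erase on p=/drahe/crepi_ix: ok.
I try rehome on s=/waz, d=/drahe/crepi_ix, — result: ok.
Now I run pen on p=/drahe/ve, c=fleci, and observe created.
Now I run openup on p=/drahe/crepi_ix, — result: pumil.
I try roster(), yielding [bragre].
I use mkfold on p=/tegru, and get ok.
Invoking asunit on v=7595, u_from=km, u_to=mm, — result: 7595000000.
Calling mkfold on p=/drahe/smibro, yielding ok.
Next I call asunit on v=-4987, u_from=m, u_to=yd, and observe -6233750/1143.
Then asunit on v=8407, u_from=yd, u_to=mm: 38436804/5.
I call fetch on k=bragre, and observe rawu.
I use scanf on p=/drahe, which returns [crepi_ix, smibro/, ve].


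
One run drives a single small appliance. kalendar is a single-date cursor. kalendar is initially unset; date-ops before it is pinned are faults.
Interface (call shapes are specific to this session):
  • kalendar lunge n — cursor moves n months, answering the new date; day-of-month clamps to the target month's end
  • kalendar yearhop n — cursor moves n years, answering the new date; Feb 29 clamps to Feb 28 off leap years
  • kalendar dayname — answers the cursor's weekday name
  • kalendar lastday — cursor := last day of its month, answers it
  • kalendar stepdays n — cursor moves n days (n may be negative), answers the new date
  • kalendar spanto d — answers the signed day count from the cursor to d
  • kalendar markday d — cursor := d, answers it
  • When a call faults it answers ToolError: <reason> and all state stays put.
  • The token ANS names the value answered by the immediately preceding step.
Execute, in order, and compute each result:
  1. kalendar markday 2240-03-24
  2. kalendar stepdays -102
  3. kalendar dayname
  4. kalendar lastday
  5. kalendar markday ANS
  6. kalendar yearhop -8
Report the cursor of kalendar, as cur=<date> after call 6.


Answer: cur=2231-12-31

Derivation:
==> kalendar markday(d=2240-03-24)
<== 2240-03-24
==> kalendar stepdays(n=-102)
<== 2239-12-13
==> kalendar dayname()
<== Friday
==> kalendar lastday()
<== 2239-12-31
==> kalendar markday(d=ANS)
<== 2239-12-31
==> kalendar yearhop(n=-8)
<== 2231-12-31


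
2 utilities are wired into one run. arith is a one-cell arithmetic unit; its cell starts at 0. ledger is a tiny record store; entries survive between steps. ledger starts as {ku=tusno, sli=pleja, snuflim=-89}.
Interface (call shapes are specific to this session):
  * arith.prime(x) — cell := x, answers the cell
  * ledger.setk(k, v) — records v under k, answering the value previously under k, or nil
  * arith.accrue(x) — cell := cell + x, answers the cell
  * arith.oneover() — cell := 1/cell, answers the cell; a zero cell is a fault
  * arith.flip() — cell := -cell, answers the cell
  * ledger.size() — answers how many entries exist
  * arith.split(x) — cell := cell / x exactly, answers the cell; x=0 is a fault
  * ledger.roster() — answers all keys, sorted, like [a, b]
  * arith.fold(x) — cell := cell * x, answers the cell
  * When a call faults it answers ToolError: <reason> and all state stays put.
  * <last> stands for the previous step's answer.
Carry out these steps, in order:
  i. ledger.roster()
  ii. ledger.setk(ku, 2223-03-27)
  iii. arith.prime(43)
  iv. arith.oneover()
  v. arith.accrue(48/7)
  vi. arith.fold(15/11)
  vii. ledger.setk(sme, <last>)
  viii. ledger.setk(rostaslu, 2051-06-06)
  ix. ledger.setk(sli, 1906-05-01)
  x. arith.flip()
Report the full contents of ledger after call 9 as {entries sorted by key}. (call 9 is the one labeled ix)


Answer: {ku=2223-03-27, rostaslu=2051-06-06, sli=1906-05-01, sme=31065/3311, snuflim=-89}

Derivation:
>> roster()
<< [ku, sli, snuflim]
>> setk(k='ku', v='2223-03-27')
<< tusno
>> prime(x='43')
<< 43
>> oneover()
<< 1/43
>> accrue(x='48/7')
<< 2071/301
>> fold(x='15/11')
<< 31065/3311
>> setk(k='sme', v='<last>')
<< nil
>> setk(k='rostaslu', v='2051-06-06')
<< nil
>> setk(k='sli', v='1906-05-01')
<< pleja
>> flip()
<< -31065/3311


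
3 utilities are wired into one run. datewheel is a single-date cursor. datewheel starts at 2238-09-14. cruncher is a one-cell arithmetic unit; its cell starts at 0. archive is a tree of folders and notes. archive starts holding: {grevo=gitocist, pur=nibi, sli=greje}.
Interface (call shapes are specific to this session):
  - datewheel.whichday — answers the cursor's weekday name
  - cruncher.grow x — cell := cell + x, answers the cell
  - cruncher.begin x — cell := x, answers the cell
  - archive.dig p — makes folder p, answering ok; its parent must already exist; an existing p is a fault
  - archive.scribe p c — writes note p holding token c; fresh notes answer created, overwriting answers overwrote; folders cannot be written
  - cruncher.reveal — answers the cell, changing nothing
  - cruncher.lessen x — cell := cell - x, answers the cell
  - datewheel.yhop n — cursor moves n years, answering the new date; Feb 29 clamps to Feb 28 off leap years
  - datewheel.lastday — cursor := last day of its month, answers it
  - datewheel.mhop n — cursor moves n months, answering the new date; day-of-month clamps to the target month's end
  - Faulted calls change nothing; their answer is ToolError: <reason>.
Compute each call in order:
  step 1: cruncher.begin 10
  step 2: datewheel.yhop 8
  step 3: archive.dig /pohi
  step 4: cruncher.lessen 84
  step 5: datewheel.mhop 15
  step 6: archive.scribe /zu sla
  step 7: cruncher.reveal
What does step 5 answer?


Using begin(10): 10.
I call yhop(8), — result: 2246-09-14.
Invoking dig(/pohi), and see ok.
I run lessen(84), yielding -74.
I run mhop(15), and observe 2247-12-14.
Next I call scribe(/zu, sla), and see created.
Next I call reveal(), yielding -74.

Answer: 2247-12-14


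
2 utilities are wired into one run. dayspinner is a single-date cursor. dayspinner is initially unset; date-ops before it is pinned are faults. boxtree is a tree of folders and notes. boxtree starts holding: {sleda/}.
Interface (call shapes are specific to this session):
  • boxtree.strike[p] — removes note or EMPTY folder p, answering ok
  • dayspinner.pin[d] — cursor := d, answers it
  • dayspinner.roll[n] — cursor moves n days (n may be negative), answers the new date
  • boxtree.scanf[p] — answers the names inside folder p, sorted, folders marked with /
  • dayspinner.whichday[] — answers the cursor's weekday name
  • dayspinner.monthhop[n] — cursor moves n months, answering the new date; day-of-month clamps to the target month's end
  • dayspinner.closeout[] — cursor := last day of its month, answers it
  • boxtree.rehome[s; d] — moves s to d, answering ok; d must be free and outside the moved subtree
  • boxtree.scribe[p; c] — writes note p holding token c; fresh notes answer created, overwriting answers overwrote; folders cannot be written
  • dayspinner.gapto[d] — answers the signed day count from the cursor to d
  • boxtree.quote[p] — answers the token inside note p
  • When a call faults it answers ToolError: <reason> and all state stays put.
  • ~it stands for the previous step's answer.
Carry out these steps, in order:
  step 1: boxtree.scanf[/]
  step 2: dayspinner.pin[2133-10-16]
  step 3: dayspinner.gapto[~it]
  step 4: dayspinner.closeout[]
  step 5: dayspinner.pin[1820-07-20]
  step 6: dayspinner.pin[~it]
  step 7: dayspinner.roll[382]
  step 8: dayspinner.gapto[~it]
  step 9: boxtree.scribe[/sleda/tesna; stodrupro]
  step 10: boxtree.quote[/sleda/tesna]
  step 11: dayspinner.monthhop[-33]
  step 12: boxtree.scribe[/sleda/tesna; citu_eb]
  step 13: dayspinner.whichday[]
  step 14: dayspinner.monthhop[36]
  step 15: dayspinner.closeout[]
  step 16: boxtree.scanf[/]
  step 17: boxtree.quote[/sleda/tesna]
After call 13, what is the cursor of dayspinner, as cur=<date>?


;; 1. boxtree.scanf(/) : [sleda/]
;; 2. dayspinner.pin(2133-10-16) : 2133-10-16
;; 3. dayspinner.gapto(~it) : 0
;; 4. dayspinner.closeout() : 2133-10-31
;; 5. dayspinner.pin(1820-07-20) : 1820-07-20
;; 6. dayspinner.pin(~it) : 1820-07-20
;; 7. dayspinner.roll(382) : 1821-08-06
;; 8. dayspinner.gapto(~it) : 0
;; 9. boxtree.scribe(/sleda/tesna, stodrupro) : created
;; 10. boxtree.quote(/sleda/tesna) : stodrupro
;; 11. dayspinner.monthhop(-33) : 1818-11-06
;; 12. boxtree.scribe(/sleda/tesna, citu_eb) : overwrote
;; 13. dayspinner.whichday() : Friday
;; 14. dayspinner.monthhop(36) : 1821-11-06
;; 15. dayspinner.closeout() : 1821-11-30
;; 16. boxtree.scanf(/) : [sleda/]
;; 17. boxtree.quote(/sleda/tesna) : citu_eb

Answer: cur=1818-11-06


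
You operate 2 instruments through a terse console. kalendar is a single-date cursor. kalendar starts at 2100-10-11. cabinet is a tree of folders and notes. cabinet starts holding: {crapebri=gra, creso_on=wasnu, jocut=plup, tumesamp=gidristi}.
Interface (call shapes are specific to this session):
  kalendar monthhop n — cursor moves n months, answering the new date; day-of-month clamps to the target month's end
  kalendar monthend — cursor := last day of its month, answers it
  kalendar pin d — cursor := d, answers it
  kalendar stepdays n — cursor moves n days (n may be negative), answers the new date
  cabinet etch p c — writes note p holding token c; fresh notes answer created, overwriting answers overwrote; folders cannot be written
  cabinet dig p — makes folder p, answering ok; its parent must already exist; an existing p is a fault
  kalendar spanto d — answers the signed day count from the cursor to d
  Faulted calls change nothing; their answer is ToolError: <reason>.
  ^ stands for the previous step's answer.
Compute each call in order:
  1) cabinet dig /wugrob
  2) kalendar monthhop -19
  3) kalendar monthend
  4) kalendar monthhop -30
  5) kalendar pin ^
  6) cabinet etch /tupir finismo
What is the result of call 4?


Answer: 2096-09-30

Derivation:
Act: cabinet dig[p='/wugrob']
Obs: ok
Act: kalendar monthhop[n='-19']
Obs: 2099-03-11
Act: kalendar monthend[]
Obs: 2099-03-31
Act: kalendar monthhop[n='-30']
Obs: 2096-09-30
Act: kalendar pin[d='^']
Obs: 2096-09-30
Act: cabinet etch[p='/tupir'; c='finismo']
Obs: created


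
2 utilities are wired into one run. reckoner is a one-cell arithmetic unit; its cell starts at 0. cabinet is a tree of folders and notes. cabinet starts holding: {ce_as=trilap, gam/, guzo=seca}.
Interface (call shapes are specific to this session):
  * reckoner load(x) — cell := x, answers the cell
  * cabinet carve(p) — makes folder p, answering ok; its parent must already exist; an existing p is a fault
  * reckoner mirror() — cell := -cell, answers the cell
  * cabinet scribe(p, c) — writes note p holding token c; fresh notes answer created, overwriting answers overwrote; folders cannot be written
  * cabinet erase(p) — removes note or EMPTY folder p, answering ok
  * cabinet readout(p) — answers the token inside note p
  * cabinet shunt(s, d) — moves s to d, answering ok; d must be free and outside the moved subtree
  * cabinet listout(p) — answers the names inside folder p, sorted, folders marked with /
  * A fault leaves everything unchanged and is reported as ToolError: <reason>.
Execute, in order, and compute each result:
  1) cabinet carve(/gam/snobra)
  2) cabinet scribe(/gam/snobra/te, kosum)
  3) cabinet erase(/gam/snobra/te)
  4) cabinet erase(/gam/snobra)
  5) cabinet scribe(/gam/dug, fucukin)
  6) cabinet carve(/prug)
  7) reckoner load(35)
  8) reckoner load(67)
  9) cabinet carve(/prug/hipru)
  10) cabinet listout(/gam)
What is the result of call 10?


Answer: [dug]

Derivation:
~$ cabinet carve p: /gam/snobra
[out] ok
~$ cabinet scribe p: /gam/snobra/te c: kosum
[out] created
~$ cabinet erase p: /gam/snobra/te
[out] ok
~$ cabinet erase p: /gam/snobra
[out] ok
~$ cabinet scribe p: /gam/dug c: fucukin
[out] created
~$ cabinet carve p: /prug
[out] ok
~$ reckoner load x: 35
[out] 35
~$ reckoner load x: 67
[out] 67
~$ cabinet carve p: /prug/hipru
[out] ok
~$ cabinet listout p: /gam
[out] [dug]


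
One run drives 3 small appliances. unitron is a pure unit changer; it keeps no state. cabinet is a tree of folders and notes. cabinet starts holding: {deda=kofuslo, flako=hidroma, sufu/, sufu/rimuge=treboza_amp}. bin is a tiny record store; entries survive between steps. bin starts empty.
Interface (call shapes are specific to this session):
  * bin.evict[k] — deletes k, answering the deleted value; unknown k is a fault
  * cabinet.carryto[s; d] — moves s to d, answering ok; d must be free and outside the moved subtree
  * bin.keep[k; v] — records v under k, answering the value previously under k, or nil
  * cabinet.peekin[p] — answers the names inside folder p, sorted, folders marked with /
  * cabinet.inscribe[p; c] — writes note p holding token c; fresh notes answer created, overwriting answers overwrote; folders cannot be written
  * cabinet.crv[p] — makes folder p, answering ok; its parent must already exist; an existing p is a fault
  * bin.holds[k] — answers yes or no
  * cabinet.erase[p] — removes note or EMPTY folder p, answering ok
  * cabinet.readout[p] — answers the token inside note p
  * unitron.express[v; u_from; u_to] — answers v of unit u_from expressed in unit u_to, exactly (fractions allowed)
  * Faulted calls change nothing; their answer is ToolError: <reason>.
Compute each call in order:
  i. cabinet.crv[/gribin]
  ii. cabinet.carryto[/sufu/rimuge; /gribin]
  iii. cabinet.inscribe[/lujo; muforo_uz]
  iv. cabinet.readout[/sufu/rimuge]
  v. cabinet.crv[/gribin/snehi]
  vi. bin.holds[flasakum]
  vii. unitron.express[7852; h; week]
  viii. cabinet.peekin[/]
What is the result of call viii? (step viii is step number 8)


Answer: [deda, flako, gribin/, lujo, sufu/]

Derivation:
Now I run cabinet.crv using /gribin, giving ok.
Now I run cabinet.carryto using /sufu/rimuge, /gribin, and see ToolError: exists.
I call cabinet.inscribe using /lujo, muforo_uz, giving created.
I run cabinet.readout using /sufu/rimuge: treboza_amp.
I try cabinet.crv using /gribin/snehi, → ok.
Then bin.holds using flasakum, → no.
I run unitron.express using 7852, h, week, yielding 1963/42.
Using cabinet.peekin using /, which returns [deda, flako, gribin/, lujo, sufu/].


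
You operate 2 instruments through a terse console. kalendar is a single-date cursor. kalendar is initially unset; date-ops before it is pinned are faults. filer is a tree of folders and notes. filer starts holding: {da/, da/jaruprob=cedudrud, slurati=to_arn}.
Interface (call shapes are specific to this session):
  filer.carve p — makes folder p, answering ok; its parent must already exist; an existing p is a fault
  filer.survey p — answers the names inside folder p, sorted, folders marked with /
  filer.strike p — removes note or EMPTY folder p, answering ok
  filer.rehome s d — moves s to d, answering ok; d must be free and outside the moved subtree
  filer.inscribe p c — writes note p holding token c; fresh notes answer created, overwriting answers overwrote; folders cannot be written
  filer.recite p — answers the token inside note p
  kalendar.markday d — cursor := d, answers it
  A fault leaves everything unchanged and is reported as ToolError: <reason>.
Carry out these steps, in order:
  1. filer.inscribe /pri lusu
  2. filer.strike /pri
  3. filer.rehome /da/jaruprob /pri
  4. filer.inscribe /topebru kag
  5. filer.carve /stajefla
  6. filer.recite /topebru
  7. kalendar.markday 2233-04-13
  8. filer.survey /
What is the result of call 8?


Answer: [da/, pri, slurati, stajefla/, topebru]

Derivation:
→ filer.inscribe(p→/pri, c→lusu)
← created
→ filer.strike(p→/pri)
← ok
→ filer.rehome(s→/da/jaruprob, d→/pri)
← ok
→ filer.inscribe(p→/topebru, c→kag)
← created
→ filer.carve(p→/stajefla)
← ok
→ filer.recite(p→/topebru)
← kag
→ kalendar.markday(d→2233-04-13)
← 2233-04-13
→ filer.survey(p→/)
← [da/, pri, slurati, stajefla/, topebru]


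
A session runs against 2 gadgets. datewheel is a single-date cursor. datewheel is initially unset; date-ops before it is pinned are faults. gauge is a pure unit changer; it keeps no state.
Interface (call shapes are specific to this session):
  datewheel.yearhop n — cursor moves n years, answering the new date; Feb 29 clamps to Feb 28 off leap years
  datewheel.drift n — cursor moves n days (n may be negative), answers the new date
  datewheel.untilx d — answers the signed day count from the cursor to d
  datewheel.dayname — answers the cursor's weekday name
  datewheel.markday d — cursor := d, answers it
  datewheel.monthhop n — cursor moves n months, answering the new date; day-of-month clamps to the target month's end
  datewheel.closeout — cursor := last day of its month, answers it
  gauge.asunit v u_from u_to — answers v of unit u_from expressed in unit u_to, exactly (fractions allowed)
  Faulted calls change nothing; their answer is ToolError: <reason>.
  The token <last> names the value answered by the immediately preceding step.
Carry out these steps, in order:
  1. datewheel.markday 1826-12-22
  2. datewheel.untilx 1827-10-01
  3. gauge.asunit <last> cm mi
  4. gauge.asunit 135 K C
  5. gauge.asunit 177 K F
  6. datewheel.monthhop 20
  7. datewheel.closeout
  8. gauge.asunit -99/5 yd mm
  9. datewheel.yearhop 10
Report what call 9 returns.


% 1. markday(d='1826-12-22') -> 1826-12-22
% 2. untilx(d='1827-10-01') -> 283
% 3. asunit(v='<last>', u_from='cm', u_to='mi') -> 1415/804672
% 4. asunit(v='135', u_from='K', u_to='C') -> -2763/20
% 5. asunit(v='177', u_from='K', u_to='F') -> -14107/100
% 6. monthhop(n='20') -> 1828-08-22
% 7. closeout() -> 1828-08-31
% 8. asunit(v='-99/5', u_from='yd', u_to='mm') -> -452628/25
% 9. yearhop(n='10') -> 1838-08-31

Answer: 1838-08-31


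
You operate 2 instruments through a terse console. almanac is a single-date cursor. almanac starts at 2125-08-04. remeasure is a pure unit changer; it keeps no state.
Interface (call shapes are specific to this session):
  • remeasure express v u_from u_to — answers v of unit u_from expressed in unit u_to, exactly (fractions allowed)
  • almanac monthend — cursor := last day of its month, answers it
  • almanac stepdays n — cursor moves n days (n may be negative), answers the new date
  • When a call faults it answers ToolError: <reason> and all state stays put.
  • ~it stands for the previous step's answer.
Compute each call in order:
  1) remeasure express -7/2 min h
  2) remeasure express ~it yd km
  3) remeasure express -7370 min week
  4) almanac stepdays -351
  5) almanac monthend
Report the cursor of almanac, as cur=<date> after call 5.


Answer: cur=2124-08-31

Derivation:
I try remeasure express using v=-7/2, u_from=min, u_to=h, and observe -7/120.
Now I run remeasure express using v=~it, u_from=yd, u_to=km, yielding -2667/50000000.
I try remeasure express using v=-7370, u_from=min, u_to=week, and observe -737/1008.
Invoking almanac stepdays using n=-351, giving 2124-08-18.
I use almanac monthend, giving 2124-08-31.


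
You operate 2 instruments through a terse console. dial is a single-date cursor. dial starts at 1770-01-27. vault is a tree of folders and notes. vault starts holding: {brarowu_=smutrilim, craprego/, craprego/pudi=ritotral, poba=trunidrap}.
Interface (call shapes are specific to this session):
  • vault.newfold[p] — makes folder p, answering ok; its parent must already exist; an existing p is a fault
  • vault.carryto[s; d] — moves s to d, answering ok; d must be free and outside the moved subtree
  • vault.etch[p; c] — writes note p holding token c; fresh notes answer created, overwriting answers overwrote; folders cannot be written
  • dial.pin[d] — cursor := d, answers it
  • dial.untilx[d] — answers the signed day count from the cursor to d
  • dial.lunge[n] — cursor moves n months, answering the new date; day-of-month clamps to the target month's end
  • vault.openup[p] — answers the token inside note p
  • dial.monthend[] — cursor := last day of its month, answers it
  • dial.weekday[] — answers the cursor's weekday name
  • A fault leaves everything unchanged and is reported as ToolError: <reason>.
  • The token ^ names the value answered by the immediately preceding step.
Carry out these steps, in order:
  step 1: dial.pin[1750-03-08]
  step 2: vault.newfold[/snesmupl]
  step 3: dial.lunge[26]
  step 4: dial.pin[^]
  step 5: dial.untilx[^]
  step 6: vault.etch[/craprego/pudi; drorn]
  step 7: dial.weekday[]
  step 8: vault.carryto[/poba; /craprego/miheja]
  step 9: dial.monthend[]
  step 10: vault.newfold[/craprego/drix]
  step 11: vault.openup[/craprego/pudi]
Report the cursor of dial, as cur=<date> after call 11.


-> dial.pin(d: 1750-03-08)
<- 1750-03-08
-> vault.newfold(p: /snesmupl)
<- ok
-> dial.lunge(n: 26)
<- 1752-05-08
-> dial.pin(d: ^)
<- 1752-05-08
-> dial.untilx(d: ^)
<- 0
-> vault.etch(p: /craprego/pudi, c: drorn)
<- overwrote
-> dial.weekday()
<- Monday
-> vault.carryto(s: /poba, d: /craprego/miheja)
<- ok
-> dial.monthend()
<- 1752-05-31
-> vault.newfold(p: /craprego/drix)
<- ok
-> vault.openup(p: /craprego/pudi)
<- drorn

Answer: cur=1752-05-31


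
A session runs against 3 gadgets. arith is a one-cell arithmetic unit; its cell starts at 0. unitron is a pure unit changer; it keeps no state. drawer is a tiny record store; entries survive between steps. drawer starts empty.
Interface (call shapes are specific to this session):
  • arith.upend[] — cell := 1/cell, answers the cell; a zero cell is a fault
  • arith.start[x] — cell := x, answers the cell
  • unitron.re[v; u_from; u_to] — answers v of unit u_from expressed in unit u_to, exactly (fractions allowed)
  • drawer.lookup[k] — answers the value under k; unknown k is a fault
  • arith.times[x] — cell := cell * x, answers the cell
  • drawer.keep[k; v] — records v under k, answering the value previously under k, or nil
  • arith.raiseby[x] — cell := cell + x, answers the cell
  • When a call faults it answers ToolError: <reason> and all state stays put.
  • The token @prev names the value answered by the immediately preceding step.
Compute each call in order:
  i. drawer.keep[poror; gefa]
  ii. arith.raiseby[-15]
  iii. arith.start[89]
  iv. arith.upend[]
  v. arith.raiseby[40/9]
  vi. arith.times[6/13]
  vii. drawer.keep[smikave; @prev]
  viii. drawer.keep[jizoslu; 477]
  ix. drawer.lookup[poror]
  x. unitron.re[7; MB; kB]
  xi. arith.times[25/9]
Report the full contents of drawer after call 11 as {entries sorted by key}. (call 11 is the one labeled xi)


>> keep(poror, gefa)
<< nil
>> raiseby(-15)
<< -15
>> start(89)
<< 89
>> upend()
<< 1/89
>> raiseby(40/9)
<< 3569/801
>> times(6/13)
<< 7138/3471
>> keep(smikave, @prev)
<< nil
>> keep(jizoslu, 477)
<< nil
>> lookup(poror)
<< gefa
>> re(7, MB, kB)
<< 7000
>> times(25/9)
<< 178450/31239

Answer: {jizoslu=477, poror=gefa, smikave=7138/3471}


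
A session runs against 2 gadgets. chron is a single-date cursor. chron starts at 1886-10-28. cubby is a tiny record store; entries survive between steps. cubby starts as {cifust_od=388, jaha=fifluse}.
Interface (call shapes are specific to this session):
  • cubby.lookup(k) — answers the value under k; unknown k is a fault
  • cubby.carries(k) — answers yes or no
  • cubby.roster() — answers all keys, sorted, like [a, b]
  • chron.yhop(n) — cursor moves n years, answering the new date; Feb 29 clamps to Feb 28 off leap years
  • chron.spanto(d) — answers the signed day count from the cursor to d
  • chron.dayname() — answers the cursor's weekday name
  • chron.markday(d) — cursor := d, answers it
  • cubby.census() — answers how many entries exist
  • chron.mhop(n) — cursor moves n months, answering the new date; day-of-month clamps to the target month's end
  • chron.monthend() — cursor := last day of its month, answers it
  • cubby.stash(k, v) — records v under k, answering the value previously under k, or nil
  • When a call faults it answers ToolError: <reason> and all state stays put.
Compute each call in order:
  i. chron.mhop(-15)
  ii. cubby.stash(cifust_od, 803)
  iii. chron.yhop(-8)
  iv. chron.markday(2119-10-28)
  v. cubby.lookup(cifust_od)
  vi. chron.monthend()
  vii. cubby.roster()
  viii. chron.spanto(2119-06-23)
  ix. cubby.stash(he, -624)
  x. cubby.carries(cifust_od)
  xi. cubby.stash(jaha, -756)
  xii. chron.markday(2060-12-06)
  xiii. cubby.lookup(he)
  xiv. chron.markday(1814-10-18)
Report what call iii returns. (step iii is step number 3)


Answer: 1877-07-28

Derivation:
// chron.mhop(-15) : 1885-07-28
// cubby.stash(cifust_od, 803) : 388
// chron.yhop(-8) : 1877-07-28
// chron.markday(2119-10-28) : 2119-10-28
// cubby.lookup(cifust_od) : 803
// chron.monthend() : 2119-10-31
// cubby.roster() : [cifust_od, jaha]
// chron.spanto(2119-06-23) : -130
// cubby.stash(he, -624) : nil
// cubby.carries(cifust_od) : yes
// cubby.stash(jaha, -756) : fifluse
// chron.markday(2060-12-06) : 2060-12-06
// cubby.lookup(he) : -624
// chron.markday(1814-10-18) : 1814-10-18


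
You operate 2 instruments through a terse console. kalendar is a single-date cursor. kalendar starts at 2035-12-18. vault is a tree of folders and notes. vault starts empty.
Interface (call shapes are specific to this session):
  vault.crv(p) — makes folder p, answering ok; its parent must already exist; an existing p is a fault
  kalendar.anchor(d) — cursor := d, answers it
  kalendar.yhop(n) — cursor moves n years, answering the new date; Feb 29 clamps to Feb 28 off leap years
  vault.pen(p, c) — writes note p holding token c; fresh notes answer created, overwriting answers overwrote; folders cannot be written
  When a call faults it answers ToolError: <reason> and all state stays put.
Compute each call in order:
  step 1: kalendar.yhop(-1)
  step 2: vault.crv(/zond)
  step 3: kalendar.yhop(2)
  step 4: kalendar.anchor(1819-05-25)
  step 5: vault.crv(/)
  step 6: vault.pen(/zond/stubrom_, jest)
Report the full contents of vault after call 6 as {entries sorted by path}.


;; kalendar.yhop(n: -1) ~> 2034-12-18
;; vault.crv(p: /zond) ~> ok
;; kalendar.yhop(n: 2) ~> 2036-12-18
;; kalendar.anchor(d: 1819-05-25) ~> 1819-05-25
;; vault.crv(p: /) ~> ToolError: exists
;; vault.pen(p: /zond/stubrom_, c: jest) ~> created

Answer: {zond/, zond/stubrom_=jest}


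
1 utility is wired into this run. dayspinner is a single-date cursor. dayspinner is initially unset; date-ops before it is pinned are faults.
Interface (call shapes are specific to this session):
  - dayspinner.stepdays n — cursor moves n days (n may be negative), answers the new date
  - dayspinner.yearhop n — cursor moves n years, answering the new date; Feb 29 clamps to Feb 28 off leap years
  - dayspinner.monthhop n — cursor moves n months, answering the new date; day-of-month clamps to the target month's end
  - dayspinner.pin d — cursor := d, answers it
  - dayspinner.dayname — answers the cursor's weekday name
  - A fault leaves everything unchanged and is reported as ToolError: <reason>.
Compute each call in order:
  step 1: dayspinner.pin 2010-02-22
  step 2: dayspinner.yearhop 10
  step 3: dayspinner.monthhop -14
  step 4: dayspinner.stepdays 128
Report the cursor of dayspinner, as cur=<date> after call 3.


Using dayspinner.pin on d=2010-02-22, and get 2010-02-22.
Now I run dayspinner.yearhop on n=10, — result: 2020-02-22.
I call dayspinner.monthhop on n=-14, giving 2018-12-22.
Now I run dayspinner.stepdays on n=128, which returns 2019-04-29.

Answer: cur=2018-12-22


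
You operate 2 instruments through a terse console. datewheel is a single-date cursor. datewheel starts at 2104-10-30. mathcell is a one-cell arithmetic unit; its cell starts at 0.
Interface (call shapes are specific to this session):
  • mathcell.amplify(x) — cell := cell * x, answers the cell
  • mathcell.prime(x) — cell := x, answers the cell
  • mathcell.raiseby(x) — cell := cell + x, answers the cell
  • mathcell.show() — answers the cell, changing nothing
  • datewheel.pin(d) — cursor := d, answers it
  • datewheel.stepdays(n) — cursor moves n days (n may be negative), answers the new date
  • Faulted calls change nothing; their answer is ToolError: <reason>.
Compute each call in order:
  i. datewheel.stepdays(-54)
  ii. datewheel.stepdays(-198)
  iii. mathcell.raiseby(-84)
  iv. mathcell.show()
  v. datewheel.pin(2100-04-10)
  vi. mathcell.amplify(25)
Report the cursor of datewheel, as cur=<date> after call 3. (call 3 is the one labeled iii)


Answer: cur=2104-02-21

Derivation:
·→ datewheel.stepdays(n=-54)
·← 2104-09-06
·→ datewheel.stepdays(n=-198)
·← 2104-02-21
·→ mathcell.raiseby(x=-84)
·← -84
·→ mathcell.show()
·← -84
·→ datewheel.pin(d=2100-04-10)
·← 2100-04-10
·→ mathcell.amplify(x=25)
·← -2100


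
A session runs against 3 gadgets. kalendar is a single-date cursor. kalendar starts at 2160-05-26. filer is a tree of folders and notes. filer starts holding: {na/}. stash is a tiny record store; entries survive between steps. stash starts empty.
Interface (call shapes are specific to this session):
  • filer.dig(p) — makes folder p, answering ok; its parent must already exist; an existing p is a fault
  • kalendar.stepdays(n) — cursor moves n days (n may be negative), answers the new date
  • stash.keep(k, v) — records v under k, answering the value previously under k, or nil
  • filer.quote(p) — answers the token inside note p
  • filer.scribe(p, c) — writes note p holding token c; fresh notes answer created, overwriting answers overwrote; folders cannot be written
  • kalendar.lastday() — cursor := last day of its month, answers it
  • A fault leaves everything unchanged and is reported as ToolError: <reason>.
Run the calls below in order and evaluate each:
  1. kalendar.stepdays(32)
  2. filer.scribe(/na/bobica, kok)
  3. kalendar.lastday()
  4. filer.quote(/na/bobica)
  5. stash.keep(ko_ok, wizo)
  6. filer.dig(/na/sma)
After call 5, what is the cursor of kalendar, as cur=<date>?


Answer: cur=2160-06-30

Derivation:
==> stepdays(n: 32)
<== 2160-06-27
==> scribe(p: /na/bobica, c: kok)
<== created
==> lastday()
<== 2160-06-30
==> quote(p: /na/bobica)
<== kok
==> keep(k: ko_ok, v: wizo)
<== nil
==> dig(p: /na/sma)
<== ok


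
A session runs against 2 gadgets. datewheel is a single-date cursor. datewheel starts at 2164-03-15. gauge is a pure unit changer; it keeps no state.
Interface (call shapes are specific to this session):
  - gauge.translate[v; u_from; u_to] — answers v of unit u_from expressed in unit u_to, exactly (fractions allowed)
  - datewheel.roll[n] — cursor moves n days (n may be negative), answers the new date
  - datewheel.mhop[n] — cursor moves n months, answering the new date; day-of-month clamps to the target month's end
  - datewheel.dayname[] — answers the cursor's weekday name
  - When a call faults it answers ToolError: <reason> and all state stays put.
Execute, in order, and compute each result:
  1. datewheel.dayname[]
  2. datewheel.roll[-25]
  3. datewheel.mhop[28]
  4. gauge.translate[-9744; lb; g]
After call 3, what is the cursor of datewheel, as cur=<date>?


Answer: cur=2166-06-19

Derivation:
Act: datewheel.dayname[]
Obs: Thursday
Act: datewheel.roll[n=-25]
Obs: 2164-02-19
Act: datewheel.mhop[n=28]
Obs: 2166-06-19
Act: gauge.translate[v=-9744; u_from=lb; u_to=g]
Obs: -27623775333/6250


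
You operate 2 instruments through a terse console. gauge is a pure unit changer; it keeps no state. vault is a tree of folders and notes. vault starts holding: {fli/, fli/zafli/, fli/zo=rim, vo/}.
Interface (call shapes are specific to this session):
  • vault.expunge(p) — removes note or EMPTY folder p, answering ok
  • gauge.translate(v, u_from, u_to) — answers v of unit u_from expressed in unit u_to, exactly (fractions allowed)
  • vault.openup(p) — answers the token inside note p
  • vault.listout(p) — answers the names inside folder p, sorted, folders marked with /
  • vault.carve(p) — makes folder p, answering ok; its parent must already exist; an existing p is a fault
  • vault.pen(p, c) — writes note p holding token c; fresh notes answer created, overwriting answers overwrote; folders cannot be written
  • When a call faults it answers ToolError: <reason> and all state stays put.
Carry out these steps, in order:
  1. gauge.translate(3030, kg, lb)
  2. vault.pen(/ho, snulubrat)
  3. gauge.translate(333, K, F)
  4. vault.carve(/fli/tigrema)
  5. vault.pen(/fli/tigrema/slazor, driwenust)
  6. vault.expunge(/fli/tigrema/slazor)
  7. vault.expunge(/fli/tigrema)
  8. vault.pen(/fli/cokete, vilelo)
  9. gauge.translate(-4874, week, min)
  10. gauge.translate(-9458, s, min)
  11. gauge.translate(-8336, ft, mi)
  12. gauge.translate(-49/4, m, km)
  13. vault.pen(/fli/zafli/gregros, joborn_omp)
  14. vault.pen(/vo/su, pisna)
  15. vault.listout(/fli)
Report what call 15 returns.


Answer: [cokete, zafli/, zo]

Derivation:
% translate v='3030' u_from='kg' u_to='lb'
:: 303000000000/45359237
% pen p='/ho' c='snulubrat'
:: created
% translate v='333' u_from='K' u_to='F'
:: 13973/100
% carve p='/fli/tigrema'
:: ok
% pen p='/fli/tigrema/slazor' c='driwenust'
:: created
% expunge p='/fli/tigrema/slazor'
:: ok
% expunge p='/fli/tigrema'
:: ok
% pen p='/fli/cokete' c='vilelo'
:: created
% translate v='-4874' u_from='week' u_to='min'
:: -49129920
% translate v='-9458' u_from='s' u_to='min'
:: -4729/30
% translate v='-8336' u_from='ft' u_to='mi'
:: -521/330
% translate v='-49/4' u_from='m' u_to='km'
:: -49/4000
% pen p='/fli/zafli/gregros' c='joborn_omp'
:: created
% pen p='/vo/su' c='pisna'
:: created
% listout p='/fli'
:: [cokete, zafli/, zo]


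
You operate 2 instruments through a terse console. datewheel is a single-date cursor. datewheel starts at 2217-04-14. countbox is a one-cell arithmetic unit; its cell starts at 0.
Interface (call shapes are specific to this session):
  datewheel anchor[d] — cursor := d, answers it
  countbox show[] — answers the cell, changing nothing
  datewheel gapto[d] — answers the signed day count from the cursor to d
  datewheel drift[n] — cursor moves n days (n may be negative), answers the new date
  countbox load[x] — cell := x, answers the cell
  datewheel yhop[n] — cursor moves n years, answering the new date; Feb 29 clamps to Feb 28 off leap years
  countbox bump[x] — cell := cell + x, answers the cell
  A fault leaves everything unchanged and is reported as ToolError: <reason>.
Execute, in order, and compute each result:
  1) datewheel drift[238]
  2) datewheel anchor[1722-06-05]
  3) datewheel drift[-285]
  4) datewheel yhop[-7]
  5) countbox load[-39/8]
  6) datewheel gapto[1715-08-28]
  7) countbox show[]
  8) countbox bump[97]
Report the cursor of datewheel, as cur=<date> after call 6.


Answer: cur=1714-08-24

Derivation:
I call datewheel drift on n→238, and get 2217-12-08.
I invoke datewheel anchor on d→1722-06-05: 1722-06-05.
Next I call datewheel drift on n→-285: 1721-08-24.
I invoke datewheel yhop on n→-7, → 1714-08-24.
Using countbox load on x→-39/8, yielding -39/8.
I try datewheel gapto on d→1715-08-28, and see 369.
Next I call countbox show, which returns -39/8.
I use countbox bump on x→97, yielding 737/8.


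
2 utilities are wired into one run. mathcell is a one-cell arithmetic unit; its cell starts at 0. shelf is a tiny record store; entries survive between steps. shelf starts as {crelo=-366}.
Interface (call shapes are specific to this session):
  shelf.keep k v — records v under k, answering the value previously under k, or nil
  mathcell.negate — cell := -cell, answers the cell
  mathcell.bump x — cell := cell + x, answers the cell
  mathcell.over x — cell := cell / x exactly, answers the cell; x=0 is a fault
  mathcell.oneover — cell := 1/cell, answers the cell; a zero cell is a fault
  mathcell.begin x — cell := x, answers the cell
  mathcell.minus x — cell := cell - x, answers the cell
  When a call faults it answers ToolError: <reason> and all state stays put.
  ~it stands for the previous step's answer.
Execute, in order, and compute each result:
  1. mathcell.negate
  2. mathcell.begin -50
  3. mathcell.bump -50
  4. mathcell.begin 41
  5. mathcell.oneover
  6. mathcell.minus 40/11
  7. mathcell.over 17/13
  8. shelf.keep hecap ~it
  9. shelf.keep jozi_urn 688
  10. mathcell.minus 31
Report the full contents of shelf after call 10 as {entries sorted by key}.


Answer: {crelo=-366, hecap=-21177/7667, jozi_urn=688}

Derivation:
>> mathcell.negate()
<< 0
>> mathcell.begin(x: -50)
<< -50
>> mathcell.bump(x: -50)
<< -100
>> mathcell.begin(x: 41)
<< 41
>> mathcell.oneover()
<< 1/41
>> mathcell.minus(x: 40/11)
<< -1629/451
>> mathcell.over(x: 17/13)
<< -21177/7667
>> shelf.keep(k: hecap, v: ~it)
<< nil
>> shelf.keep(k: jozi_urn, v: 688)
<< nil
>> mathcell.minus(x: 31)
<< -258854/7667


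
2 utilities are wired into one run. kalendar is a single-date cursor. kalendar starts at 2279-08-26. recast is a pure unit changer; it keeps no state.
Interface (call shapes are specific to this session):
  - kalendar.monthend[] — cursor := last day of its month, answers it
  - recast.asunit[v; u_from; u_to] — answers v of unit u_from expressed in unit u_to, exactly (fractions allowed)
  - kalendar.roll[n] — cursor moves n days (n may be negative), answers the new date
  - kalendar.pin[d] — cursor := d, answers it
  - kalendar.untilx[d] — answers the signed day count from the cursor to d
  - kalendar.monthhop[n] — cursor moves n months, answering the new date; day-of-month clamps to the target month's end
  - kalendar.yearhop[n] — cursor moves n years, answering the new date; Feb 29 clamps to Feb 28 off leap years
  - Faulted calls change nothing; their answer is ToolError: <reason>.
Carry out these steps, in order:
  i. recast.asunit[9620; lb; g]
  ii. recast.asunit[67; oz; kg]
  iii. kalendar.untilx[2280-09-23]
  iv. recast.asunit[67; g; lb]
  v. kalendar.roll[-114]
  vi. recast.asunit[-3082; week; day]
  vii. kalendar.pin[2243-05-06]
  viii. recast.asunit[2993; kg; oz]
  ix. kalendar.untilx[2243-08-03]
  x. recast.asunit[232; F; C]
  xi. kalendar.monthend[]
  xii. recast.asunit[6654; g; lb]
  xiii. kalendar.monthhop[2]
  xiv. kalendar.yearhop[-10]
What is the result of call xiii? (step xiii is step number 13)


Answer: 2243-07-31

Derivation:
I try recast.asunit with v=9620, u_from=lb, u_to=g, which returns 21817792997/5000.
Calling recast.asunit with v=67, u_from=oz, u_to=kg, and get 3039068879/1600000000.
Calling kalendar.untilx with d=2280-09-23, which returns 394.
I run recast.asunit with v=67, u_from=g, u_to=lb: 6700000/45359237.
Next I call kalendar.roll with n=-114, → 2279-05-04.
I try recast.asunit with v=-3082, u_from=week, u_to=day, which returns -21574.
I call kalendar.pin with d=2243-05-06, and get 2243-05-06.
Then recast.asunit with v=2993, u_from=kg, u_to=oz, — result: 4788800000000/45359237.
Invoking kalendar.untilx with d=2243-08-03, and see 89.
Then recast.asunit with v=232, u_from=F, u_to=C, which returns 1000/9.
I run kalendar.monthend(), giving 2243-05-31.
I invoke recast.asunit with v=6654, u_from=g, u_to=lb, and get 665400000/45359237.
Now I run kalendar.monthhop with n=2, and see 2243-07-31.
Using kalendar.yearhop with n=-10, which returns 2233-07-31.
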